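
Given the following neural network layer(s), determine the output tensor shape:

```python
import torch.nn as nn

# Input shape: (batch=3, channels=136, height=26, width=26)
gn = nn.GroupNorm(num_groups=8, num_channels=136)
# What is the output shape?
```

Input: (3, 136, 26, 26) -> Output: (3, 136, 26, 26)

Answer: (3, 136, 26, 26)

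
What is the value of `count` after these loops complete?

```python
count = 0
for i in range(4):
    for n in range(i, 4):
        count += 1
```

Upper triangle: 4 + 3 + ... + 1
`count` takes the values: 0 → 1 → 2 → 3 → 4 → 5 → 6 → 7 → 8 → 9 → 10

Answer: 10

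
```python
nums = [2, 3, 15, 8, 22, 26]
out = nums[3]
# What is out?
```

Trace:
`nums = [2, 3, 15, 8, 22, 26]` → nums = [2, 3, 15, 8, 22, 26]
`out = nums[3]` → out = 8
So out = 8

Answer: 8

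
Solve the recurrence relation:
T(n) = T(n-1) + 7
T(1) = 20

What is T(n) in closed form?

Unrolling: T(n) = T(1) + 7·(n-1) = 20 + 7(n-1) = 7n + 13.

Answer: T(n) = 7n + 13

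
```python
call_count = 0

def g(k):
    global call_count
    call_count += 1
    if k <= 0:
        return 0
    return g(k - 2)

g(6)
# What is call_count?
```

Linear recursion stepping by 2: 4 calls from k=6 down to ≤0.

Answer: 4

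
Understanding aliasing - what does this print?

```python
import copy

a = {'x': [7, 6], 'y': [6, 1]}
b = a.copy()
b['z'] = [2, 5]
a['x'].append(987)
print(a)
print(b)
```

Key concept: shallow copy of dict with mutable values.
Step by step:
`a = {'x': [7, 6], 'y': [6, 1]}` → a = {'x': [7, 6], 'y': [6, 1]}
`b = a.copy()` → b = {'x': [7, 6], 'y': [6, 1]}
`b['z'] = [2, 5]` → b = {'x': [7, 6], 'y': [6, 1], 'z': [2, 5]}
`a['x'].append(987)` → a = {'x': [7, 6, 987], 'y': [6, 1]}; b = {'x': [7, 6, 987], 'y': [6, 1], 'z': [2, 5]}
`print(a)` → prints {'x': [7, 6, 987], 'y': [6, 1]}
`print(b)` → prints {'x': [7, 6, 987], 'y': [6, 1], 'z': [2, 5]}

Answer:
{'x': [7, 6, 987], 'y': [6, 1]}
{'x': [7, 6, 987], 'y': [6, 1], 'z': [2, 5]}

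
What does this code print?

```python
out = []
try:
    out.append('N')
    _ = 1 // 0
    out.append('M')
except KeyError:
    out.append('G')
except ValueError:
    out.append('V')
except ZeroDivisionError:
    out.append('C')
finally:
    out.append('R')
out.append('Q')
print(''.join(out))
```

Execution trace: 'N' (try body) → 'C' (except ZeroDivisionError) → 'R' (finally) → 'Q' (after the try/except). Output: NCRQ

Answer: NCRQ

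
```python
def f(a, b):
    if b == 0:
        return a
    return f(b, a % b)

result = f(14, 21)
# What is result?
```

f(14, 21) -> f(21, 14) -> f(14, 7) -> f(7, 0) -> 7

Answer: 7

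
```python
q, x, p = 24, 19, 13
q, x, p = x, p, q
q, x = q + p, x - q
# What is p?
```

Trace:
`q, x, p = 24, 19, 13` → q = 24; x = 19; p = 13
`q, x, p = x, p, q` → q = 19; x = 13; p = 24
`q, x = q + p, x - q` → q = 43; x = -6
So p = 24

Answer: 24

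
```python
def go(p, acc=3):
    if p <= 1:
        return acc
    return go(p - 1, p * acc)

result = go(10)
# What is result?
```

Accumulator trace (n, acc): (10, 3) -> (9, 30) -> (8, 270) -> (7, 2160) -> (6, 15120) -> (5, 90720) -> (4, 453600) -> (3, 1814400) -> (2, 5443200) -> (1, 10886400) -> return 10886400

Answer: 10886400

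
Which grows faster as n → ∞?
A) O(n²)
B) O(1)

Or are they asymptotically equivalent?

O(n²) vs O(1): Higher order terms dominate.

Answer: A) O(n²) grows faster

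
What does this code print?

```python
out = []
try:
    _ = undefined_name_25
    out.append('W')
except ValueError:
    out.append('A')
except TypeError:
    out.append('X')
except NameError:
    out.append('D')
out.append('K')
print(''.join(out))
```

Execution trace: 'D' (except NameError) → 'K' (after the try/except). Output: DK

Answer: DK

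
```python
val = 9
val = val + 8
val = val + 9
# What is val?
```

Trace:
`val = 9` → val = 9
`val = val + 8` → val = 17
`val = val + 9` → val = 26
So val = 26

Answer: 26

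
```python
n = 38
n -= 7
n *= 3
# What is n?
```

Trace:
`n = 38` → n = 38
`n -= 7` → n = 31
`n *= 3` → n = 93
So n = 93

Answer: 93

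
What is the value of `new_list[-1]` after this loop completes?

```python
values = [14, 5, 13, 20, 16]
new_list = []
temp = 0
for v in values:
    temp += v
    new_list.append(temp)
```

Cumulative sum ends at 68
`new_list` takes the values: [] → [14] → [14, 19] → [14, 19, 32] → [14, 19, 32, 52] → [14, 19, 32, 52, 68]
So `new_list[-1]` = 68

Answer: 68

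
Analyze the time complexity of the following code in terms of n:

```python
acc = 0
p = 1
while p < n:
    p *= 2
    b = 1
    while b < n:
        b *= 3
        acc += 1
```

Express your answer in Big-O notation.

Each loop level contributes: log n × log n. Multiplying the contributions gives O(log² n).

Answer: O(log² n)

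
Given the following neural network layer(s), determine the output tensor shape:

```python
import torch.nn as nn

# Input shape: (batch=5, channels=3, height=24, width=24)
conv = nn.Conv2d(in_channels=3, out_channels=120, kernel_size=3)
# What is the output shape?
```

Input: (5, 3, 24, 24) -> Output: (5, 120, 22, 22)

Answer: (5, 120, 22, 22)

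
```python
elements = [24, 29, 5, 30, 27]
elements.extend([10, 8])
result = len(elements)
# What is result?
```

Trace:
`elements = [24, 29, 5, 30, 27]` → elements = [24, 29, 5, 30, 27]
`elements.extend([10, 8])` → elements = [24, 29, 5, 30, 27, 10, 8]
`result = len(elements)` → result = 7
So result = 7

Answer: 7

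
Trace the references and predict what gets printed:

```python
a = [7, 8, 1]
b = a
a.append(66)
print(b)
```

Key concept: basic list aliasing.
Step by step:
`a = [7, 8, 1]` → a = [7, 8, 1]
`b = a` → b = [7, 8, 1] (same object as a)
`a.append(66)` → a = [7, 8, 1, 66] (same object as b); b = [7, 8, 1, 66] (same object as a)
`print(b)` → prints [7, 8, 1, 66]

Answer: [7, 8, 1, 66]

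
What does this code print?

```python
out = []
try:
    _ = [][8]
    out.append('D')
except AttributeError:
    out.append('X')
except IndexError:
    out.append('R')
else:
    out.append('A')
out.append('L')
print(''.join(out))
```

Execution trace: 'R' (except IndexError) → 'L' (after the try/except). Output: RL

Answer: RL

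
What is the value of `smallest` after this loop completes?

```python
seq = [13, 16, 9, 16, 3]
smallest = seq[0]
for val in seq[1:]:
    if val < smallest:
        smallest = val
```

Minimum of [13, 16, 9, 16, 3]
`smallest` takes the values: 13 → 9 → 3

Answer: 3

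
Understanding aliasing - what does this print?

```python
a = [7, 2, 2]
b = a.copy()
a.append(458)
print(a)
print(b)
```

Key concept: list.copy() creates independent copy.
Step by step:
`a = [7, 2, 2]` → a = [7, 2, 2]
`b = a.copy()` → b = [7, 2, 2]
`a.append(458)` → a = [7, 2, 2, 458]
`print(a)` → prints [7, 2, 2, 458]
`print(b)` → prints [7, 2, 2]

Answer:
[7, 2, 2, 458]
[7, 2, 2]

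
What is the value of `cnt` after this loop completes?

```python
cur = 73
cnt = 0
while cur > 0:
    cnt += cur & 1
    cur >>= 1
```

Count set bits in 73 (binary: 0b1001001)
`cnt` takes the values: 0 → 1 → 2 → 3

Answer: 3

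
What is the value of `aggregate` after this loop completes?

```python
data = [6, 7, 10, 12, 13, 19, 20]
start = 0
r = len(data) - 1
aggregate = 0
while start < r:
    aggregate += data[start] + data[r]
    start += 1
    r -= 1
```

Sum of pairs from ends
`aggregate` takes the values: 0 → 26 → 52 → 75

Answer: 75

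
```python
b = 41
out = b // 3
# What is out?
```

Trace:
`b = 41` → b = 41
`out = b // 3` → out = 13
So out = 13

Answer: 13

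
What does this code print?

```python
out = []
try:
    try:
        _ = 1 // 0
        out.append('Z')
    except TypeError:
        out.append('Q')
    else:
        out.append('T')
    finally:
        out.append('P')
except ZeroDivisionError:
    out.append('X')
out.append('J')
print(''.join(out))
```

Execution trace: 'P' (finally) → 'X' (outer except ZeroDivisionError) → 'J' (after the try/except). Output: PXJ

Answer: PXJ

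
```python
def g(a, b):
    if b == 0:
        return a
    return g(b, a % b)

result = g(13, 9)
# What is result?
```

g(13, 9) -> g(9, 4) -> g(4, 1) -> g(1, 0) -> 1

Answer: 1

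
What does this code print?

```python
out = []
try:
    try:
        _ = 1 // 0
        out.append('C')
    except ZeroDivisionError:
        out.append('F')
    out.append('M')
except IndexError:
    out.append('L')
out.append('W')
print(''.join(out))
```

Execution trace: 'F' (inner except ZeroDivisionError) → 'M' (try body, no exception) → 'W' (after the try/except). Output: FMW

Answer: FMW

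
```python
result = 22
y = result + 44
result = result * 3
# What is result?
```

Trace:
`result = 22` → result = 22
`y = result + 44` → y = 66
`result = result * 3` → result = 66
So result = 66

Answer: 66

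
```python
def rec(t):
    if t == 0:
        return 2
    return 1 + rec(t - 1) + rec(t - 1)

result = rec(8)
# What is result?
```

rec(t) = 1 + 2·rec(t-1), rec(0)=2. Closed form: (2+1)·2^8 - 1 = 767.

Answer: 767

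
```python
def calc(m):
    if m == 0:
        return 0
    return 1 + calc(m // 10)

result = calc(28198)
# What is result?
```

Count of digits of 28198: 5

Answer: 5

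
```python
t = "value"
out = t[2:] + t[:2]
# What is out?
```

Trace:
`t = "value"` → t = 'value'
`out = t[2:] + t[:2]` → out = 'lueva'
So out = 'lueva'

Answer: 'lueva'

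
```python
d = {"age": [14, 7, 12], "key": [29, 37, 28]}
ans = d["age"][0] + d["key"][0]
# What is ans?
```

Trace:
`d = {"age": [14, 7, 12], "key": [29, 37, 28]}` → d = {'age': [14, 7, 12], 'key': [29, 37, 28]}
`ans = d["age"][0] + d["key"][0]` → ans = 43
So ans = 43

Answer: 43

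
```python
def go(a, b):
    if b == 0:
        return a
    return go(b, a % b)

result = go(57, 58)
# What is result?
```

go(57, 58) -> go(58, 57) -> go(57, 1) -> go(1, 0) -> 1

Answer: 1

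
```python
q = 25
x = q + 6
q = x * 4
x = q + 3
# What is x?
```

Trace:
`q = 25` → q = 25
`x = q + 6` → x = 31
`q = x * 4` → q = 124
`x = q + 3` → x = 127
So x = 127

Answer: 127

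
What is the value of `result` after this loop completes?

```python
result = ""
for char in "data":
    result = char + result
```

Reverse 'data'
`result` takes the values: "" → "d" → "ad" → "tad" → "atad"

Answer: "atad"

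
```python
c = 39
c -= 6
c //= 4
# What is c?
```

Trace:
`c = 39` → c = 39
`c -= 6` → c = 33
`c //= 4` → c = 8
So c = 8

Answer: 8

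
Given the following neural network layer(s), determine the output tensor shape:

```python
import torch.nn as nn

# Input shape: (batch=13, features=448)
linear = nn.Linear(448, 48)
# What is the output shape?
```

Input: (13, 448) -> Output: (13, 48)

Answer: (13, 48)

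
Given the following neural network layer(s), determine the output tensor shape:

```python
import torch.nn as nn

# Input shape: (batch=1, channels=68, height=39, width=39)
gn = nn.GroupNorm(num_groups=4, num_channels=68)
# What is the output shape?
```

Input: (1, 68, 39, 39) -> Output: (1, 68, 39, 39)

Answer: (1, 68, 39, 39)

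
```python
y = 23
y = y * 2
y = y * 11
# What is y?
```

Trace:
`y = 23` → y = 23
`y = y * 2` → y = 46
`y = y * 11` → y = 506
So y = 506

Answer: 506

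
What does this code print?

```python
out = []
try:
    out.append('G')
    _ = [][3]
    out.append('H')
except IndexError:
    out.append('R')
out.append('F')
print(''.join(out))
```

Execution trace: 'G' (try body) → 'R' (except IndexError) → 'F' (after the try/except). Output: GRF

Answer: GRF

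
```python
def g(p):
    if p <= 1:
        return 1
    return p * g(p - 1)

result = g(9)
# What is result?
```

g(9) = 9 * 8 * 7 * 6 * 5 * 4 * 3 * 2 * 1 = 362880

Answer: 362880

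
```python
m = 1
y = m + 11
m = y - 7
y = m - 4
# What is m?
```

Trace:
`m = 1` → m = 1
`y = m + 11` → y = 12
`m = y - 7` → m = 5
`y = m - 4` → y = 1
So m = 5

Answer: 5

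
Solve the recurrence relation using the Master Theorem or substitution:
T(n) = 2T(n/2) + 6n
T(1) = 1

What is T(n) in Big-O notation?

By Master Theorem: a=2, b=2, f(n)=6n. Since log_2(2) = 1 and f(n) = Θ(n^1), Case 2 applies. T(n) = O(n log n).

Answer: O(n log n)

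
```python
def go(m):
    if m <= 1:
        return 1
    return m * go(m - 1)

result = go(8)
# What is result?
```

go(8) = 8 * 7 * 6 * 5 * 4 * 3 * 2 * 1 = 40320

Answer: 40320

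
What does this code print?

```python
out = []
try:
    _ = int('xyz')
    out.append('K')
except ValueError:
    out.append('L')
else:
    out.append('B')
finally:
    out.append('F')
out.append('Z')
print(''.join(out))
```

Execution trace: 'L' (except ValueError) → 'F' (finally) → 'Z' (after the try/except). Output: LFZ

Answer: LFZ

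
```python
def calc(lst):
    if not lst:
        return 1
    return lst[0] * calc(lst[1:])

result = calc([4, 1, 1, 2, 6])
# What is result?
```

Product over [4, 1, 1, 2, 6] = 4 * 1 * 1 * 2 * 6 = 48

Answer: 48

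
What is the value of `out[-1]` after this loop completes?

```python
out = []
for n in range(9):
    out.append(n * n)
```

Last element of squares 0 to 8
`out` takes the values: [] → [0] → [0, 1] → [0, 1, 4] → [0, 1, 4, 9] → [0, 1, 4, 9, 16] → [0, 1, 4, 9, 16, 25] → [0, 1, 4, 9, 16, 25, 36] → [0, 1, 4, 9, 16, 25, 36, 49] → [0, 1, 4, 9, 16, 25, 36, 49, 64]
So `out[-1]` = 64

Answer: 64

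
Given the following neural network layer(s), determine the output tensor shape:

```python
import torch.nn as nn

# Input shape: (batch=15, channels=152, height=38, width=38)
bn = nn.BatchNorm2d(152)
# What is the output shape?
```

Input: (15, 152, 38, 38) -> Output: (15, 152, 38, 38)

Answer: (15, 152, 38, 38)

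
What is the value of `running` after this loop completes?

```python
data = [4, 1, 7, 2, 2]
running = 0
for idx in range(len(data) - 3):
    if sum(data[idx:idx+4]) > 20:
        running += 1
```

Count windows with sum > 20
`running` takes the values: 0

Answer: 0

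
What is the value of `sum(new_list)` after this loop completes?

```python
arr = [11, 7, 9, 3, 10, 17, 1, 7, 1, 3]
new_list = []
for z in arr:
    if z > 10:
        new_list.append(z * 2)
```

Sum of doubled values > 10
`new_list` takes the values: [] → [22] → [22, 34]
So `sum(new_list)` = 56

Answer: 56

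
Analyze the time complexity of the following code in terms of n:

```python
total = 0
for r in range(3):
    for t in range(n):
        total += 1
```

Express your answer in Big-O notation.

Each loop level contributes: 1 × n. Multiplying the contributions gives O(n).

Answer: O(n)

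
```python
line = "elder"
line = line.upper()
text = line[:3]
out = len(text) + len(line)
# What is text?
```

Trace:
`line = "elder"` → line = 'elder'
`line = line.upper()` → line = 'ELDER'
`text = line[:3]` → text = 'ELD'
`out = len(text) + len(line)` → out = 8
So text = 'ELD'

Answer: 'ELD'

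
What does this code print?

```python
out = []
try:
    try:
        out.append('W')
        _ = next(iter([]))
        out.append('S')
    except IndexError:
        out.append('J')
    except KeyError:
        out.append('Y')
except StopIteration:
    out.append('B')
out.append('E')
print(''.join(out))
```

Execution trace: 'W' (try body) → 'B' (outer except StopIteration) → 'E' (after the try/except). Output: WBE

Answer: WBE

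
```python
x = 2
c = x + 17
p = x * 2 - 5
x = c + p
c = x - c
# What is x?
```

Trace:
`x = 2` → x = 2
`c = x + 17` → c = 19
`p = x * 2 - 5` → p = -1
`x = c + p` → x = 18
`c = x - c` → c = -1
So x = 18

Answer: 18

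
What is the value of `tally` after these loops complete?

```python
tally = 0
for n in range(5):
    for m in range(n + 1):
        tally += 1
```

Triangle: 1 + 2 + ... + 5
`tally` takes the values: 0 → 1 → 2 → 3 → 4 → 5 → 6 → 7 → 8 → 9 → 10 → 11 → 12 → 13 → 14 → 15

Answer: 15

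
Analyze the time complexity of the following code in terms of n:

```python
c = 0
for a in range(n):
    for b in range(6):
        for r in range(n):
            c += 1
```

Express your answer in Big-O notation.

Each loop level contributes: n × 1 × n. Multiplying the contributions gives O(n^2).

Answer: O(n^2)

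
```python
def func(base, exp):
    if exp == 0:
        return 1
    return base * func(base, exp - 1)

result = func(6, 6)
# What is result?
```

func(6, 6) = 6 * 6 * 6 * 6 * 6 * 6 = 46656

Answer: 46656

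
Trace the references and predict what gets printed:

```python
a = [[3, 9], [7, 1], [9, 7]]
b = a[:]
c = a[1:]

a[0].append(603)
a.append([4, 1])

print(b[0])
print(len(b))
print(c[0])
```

Key concept: slice with nested mutation.
Step by step:
`a = [[3, 9], [7, 1], [9, 7]]` → a = [[3, 9], [7, 1], [9, 7]]
`b = a[:]` → b = [[3, 9], [7, 1], [9, 7]]
`c = a[1:]` → c = [[7, 1], [9, 7]]
`a[0].append(603)` → a = [[3, 9, 603], [7, 1], [9, 7]]; b = [[3, 9, 603], [7, 1], [9, 7]]
`a.append([4, 1])` → a = [[3, 9, 603], [7, 1], [9, 7], [4, 1]]
`print(b[0])` → prints [3, 9, 603]
`print(len(b))` → prints 3
`print(c[0])` → prints [7, 1]

Answer:
[3, 9, 603]
3
[7, 1]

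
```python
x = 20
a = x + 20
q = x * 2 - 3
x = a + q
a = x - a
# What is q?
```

Trace:
`x = 20` → x = 20
`a = x + 20` → a = 40
`q = x * 2 - 3` → q = 37
`x = a + q` → x = 77
`a = x - a` → a = 37
So q = 37

Answer: 37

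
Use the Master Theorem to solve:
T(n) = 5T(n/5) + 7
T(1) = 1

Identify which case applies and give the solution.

a=5, b=5, f(n)=7. log_5(5) = 1. Since c=0 < 1, Case 1 applies: T(n) = Θ(n^log_b(a)) = O(n).

Answer: O(n) - Case 1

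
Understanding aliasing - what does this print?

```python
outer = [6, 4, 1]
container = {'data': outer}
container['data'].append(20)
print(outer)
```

Key concept: dict holds reference to list.
Step by step:
`outer = [6, 4, 1]` → outer = [6, 4, 1]
`container = {'data': outer}` → container = {'data': [6, 4, 1]}
`container['data'].append(20)` → outer = [6, 4, 1, 20]; container = {'data': [6, 4, 1, 20]}
`print(outer)` → prints [6, 4, 1, 20]

Answer: [6, 4, 1, 20]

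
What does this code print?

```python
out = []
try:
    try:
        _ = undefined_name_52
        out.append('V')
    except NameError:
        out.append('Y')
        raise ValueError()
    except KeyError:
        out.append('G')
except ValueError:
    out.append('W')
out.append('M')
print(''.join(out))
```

Execution trace: 'Y' (inner except NameError) → 'W' (outer except ValueError) → 'M' (after the try/except). Output: YWM

Answer: YWM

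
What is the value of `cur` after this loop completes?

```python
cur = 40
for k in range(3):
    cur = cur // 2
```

Halve 3 times: 40 // 2^3 = 5
`cur` takes the values: 40 → 20 → 10 → 5

Answer: 5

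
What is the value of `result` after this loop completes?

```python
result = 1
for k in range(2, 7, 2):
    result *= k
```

Product of even numbers 2 to 6
`result` takes the values: 1 → 2 → 8 → 48

Answer: 48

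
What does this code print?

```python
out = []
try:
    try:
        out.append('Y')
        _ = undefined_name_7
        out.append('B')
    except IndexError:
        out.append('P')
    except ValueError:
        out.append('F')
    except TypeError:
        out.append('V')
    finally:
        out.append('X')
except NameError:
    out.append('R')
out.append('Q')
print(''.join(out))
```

Execution trace: 'Y' (try body) → 'X' (finally) → 'R' (outer except NameError) → 'Q' (after the try/except). Output: YXRQ

Answer: YXRQ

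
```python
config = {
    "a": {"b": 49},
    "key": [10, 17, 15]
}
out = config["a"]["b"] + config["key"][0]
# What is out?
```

Trace:
`config = { ...` → config = {'a': {'b': 49}, 'key': [10, 17, 15]}
`out = config["a"]["b"] + config["key"][0]` → out = 59
So out = 59

Answer: 59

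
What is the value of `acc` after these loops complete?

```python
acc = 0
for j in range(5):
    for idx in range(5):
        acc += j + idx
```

Sum of all j+idx for j,idx in 5x5
`acc` takes the values: 0 → 1 → 3 → 6 → 10 → 11 → 13 → 16 → 20 → 25 → 27 → 30 → 34 → 39 → 45 → 48 → 52 → 57 → 63 → 70 → 74 → 79 → 85 → 92 → 100

Answer: 100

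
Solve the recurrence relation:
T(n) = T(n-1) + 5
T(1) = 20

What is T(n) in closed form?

Unrolling: T(n) = T(1) + 5·(n-1) = 20 + 5(n-1) = 5n + 15.

Answer: T(n) = 5n + 15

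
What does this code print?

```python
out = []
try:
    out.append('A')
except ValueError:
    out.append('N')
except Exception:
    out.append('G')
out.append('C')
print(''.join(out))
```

Execution trace: 'A' (try body, no exception) → 'C' (after the try/except). Output: AC

Answer: AC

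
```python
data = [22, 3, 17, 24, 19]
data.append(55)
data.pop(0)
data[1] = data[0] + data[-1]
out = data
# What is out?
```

Trace:
`data = [22, 3, 17, 24, 19]` → data = [22, 3, 17, 24, 19]
`data.append(55)` → data = [22, 3, 17, 24, 19, 55]
`data.pop(0)` → data = [3, 17, 24, 19, 55]
`data[1] = data[0] + data[-1]` → data = [3, 58, 24, 19, 55]
`out = data` → out = [3, 58, 24, 19, 55]
So out = [3, 58, 24, 19, 55]

Answer: [3, 58, 24, 19, 55]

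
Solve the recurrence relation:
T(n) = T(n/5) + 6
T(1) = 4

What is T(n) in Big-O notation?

Each step divides n by 5 and adds 6. After log_5(n) steps we reach T(1)=4. So T(n) = 6·log_5(n) + 4 = O(log n).

Answer: O(log n)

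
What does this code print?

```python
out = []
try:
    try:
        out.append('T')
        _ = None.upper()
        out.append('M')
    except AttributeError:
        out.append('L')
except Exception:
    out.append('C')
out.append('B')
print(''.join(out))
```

Execution trace: 'T' (inner try body) → 'L' (inner except AttributeError) → 'B' (after the try/except). Output: TLB

Answer: TLB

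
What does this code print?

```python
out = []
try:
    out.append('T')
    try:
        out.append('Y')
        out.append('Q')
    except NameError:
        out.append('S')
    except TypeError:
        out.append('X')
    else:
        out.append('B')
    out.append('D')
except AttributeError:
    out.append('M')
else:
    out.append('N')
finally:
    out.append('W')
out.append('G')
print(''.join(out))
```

Execution trace: 'T' (try body) → 'Y' (inner try body) → 'Q' (inner try body, no exception) → 'B' (inner else) → 'D' (try body, no exception) → 'N' (else) → 'W' (finally) → 'G' (after the try/except). Output: TYQBDNWG

Answer: TYQBDNWG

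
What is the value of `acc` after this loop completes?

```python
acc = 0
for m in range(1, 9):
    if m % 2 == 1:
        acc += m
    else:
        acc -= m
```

Add odd, subtract even
`acc` takes the values: 0 → 1 → -1 → 2 → -2 → 3 → -3 → 4 → -4

Answer: -4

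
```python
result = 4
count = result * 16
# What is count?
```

Trace:
`result = 4` → result = 4
`count = result * 16` → count = 64
So count = 64

Answer: 64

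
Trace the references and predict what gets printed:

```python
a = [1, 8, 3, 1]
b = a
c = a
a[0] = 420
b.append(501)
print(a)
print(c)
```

Key concept: multiple aliases.
Step by step:
`a = [1, 8, 3, 1]` → a = [1, 8, 3, 1]
`b = a` → b = [1, 8, 3, 1] (same object as a)
`c = a` → c = [1, 8, 3, 1] (same object as a, b)
`a[0] = 420` → a = [420, 8, 3, 1] (same object as b, c); b = [420, 8, 3, 1] (same object as a, c); c = [420, 8, 3, 1] (same object as a, b)
`b.append(501)` → a = [420, 8, 3, 1, 501] (same object as b, c); b = [420, 8, 3, 1, 501] (same object as a, c); c = [420, 8, 3, 1, 501] (same object as a, b)
`print(a)` → prints [420, 8, 3, 1, 501]
`print(c)` → prints [420, 8, 3, 1, 501]

Answer:
[420, 8, 3, 1, 501]
[420, 8, 3, 1, 501]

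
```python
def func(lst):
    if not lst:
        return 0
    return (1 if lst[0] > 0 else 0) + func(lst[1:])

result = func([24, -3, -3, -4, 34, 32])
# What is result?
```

Count of positive elements in [24, -3, -3, -4, 34, 32] = 3

Answer: 3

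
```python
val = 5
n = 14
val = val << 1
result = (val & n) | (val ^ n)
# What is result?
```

Trace:
`val = 5` → val = 5
`n = 14` → n = 14
`val = val << 1` → val = 10
`result = (val & n) | (val ^ n)` → result = 14
So result = 14

Answer: 14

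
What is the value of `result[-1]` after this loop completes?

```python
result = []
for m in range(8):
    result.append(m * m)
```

Last element of squares 0 to 7
`result` takes the values: [] → [0] → [0, 1] → [0, 1, 4] → [0, 1, 4, 9] → [0, 1, 4, 9, 16] → [0, 1, 4, 9, 16, 25] → [0, 1, 4, 9, 16, 25, 36] → [0, 1, 4, 9, 16, 25, 36, 49]
So `result[-1]` = 49

Answer: 49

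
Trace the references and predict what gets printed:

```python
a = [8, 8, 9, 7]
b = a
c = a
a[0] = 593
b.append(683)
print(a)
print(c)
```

Key concept: multiple aliases.
Step by step:
`a = [8, 8, 9, 7]` → a = [8, 8, 9, 7]
`b = a` → b = [8, 8, 9, 7] (same object as a)
`c = a` → c = [8, 8, 9, 7] (same object as a, b)
`a[0] = 593` → a = [593, 8, 9, 7] (same object as b, c); b = [593, 8, 9, 7] (same object as a, c); c = [593, 8, 9, 7] (same object as a, b)
`b.append(683)` → a = [593, 8, 9, 7, 683] (same object as b, c); b = [593, 8, 9, 7, 683] (same object as a, c); c = [593, 8, 9, 7, 683] (same object as a, b)
`print(a)` → prints [593, 8, 9, 7, 683]
`print(c)` → prints [593, 8, 9, 7, 683]

Answer:
[593, 8, 9, 7, 683]
[593, 8, 9, 7, 683]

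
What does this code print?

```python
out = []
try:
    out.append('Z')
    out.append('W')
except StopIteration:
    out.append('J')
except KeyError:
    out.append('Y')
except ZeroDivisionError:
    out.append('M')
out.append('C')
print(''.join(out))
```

Execution trace: 'Z' (try body) → 'W' (try body, no exception) → 'C' (after the try/except). Output: ZWC

Answer: ZWC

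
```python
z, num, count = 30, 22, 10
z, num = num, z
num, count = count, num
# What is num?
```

Trace:
`z, num, count = 30, 22, 10` → z = 30; num = 22; count = 10
`z, num = num, z` → z = 22; num = 30
`num, count = count, num` → num = 10; count = 30
So num = 10

Answer: 10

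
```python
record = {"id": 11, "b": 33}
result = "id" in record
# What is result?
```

Trace:
`record = {"id": 11, "b": 33}` → record = {'id': 11, 'b': 33}
`result = "id" in record` → result = True
So result = True

Answer: True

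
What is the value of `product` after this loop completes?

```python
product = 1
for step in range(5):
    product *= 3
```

3^5 = 243
`product` takes the values: 1 → 3 → 9 → 27 → 81 → 243

Answer: 243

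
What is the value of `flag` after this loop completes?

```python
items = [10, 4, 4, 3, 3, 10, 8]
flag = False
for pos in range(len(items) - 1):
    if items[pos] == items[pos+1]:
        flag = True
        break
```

Check consecutive duplicates in [10, 4, 4, 3, 3, 10, 8]
`flag` takes the values: False → True

Answer: True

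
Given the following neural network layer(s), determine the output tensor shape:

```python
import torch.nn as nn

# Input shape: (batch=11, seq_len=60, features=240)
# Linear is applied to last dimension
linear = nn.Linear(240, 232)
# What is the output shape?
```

Input: (11, 60, 240) -> Output: (11, 60, 232)

Answer: (11, 60, 232)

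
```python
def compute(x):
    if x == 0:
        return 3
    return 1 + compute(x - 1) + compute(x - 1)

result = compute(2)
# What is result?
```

compute(x) = 1 + 2·compute(x-1), compute(0)=3. Closed form: (3+1)·2^2 - 1 = 15.

Answer: 15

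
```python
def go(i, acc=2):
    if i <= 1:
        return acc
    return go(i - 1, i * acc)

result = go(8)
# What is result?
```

Accumulator trace (n, acc): (8, 2) -> (7, 16) -> (6, 112) -> (5, 672) -> (4, 3360) -> (3, 13440) -> (2, 40320) -> (1, 80640) -> return 80640

Answer: 80640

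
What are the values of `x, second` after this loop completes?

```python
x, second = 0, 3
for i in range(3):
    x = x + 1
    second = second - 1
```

x goes 0→3, second goes 3→0
`x, second` takes the values: (0, 3) → (1, 3) → (1, 2) → (2, 2) → (2, 1) → (3, 1) → (3, 0)

Answer: 3, 0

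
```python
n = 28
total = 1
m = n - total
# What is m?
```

Trace:
`n = 28` → n = 28
`total = 1` → total = 1
`m = n - total` → m = 27
So m = 27

Answer: 27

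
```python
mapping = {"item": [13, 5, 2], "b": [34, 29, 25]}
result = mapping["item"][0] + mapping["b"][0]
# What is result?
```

Trace:
`mapping = {"item": [13, 5, 2], "b": [34, 29, 25]}` → mapping = {'item': [13, 5, 2], 'b': [34, 29, 25]}
`result = mapping["item"][0] + mapping["b"][0]` → result = 47
So result = 47

Answer: 47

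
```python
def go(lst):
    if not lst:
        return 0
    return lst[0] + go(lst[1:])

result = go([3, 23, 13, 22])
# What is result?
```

3 + 23 + 13 + 22 + 0 = 61

Answer: 61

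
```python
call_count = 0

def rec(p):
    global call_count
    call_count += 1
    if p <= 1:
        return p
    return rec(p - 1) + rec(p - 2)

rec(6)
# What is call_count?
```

Calls(p) = 1 + Calls(p-1) + Calls(p-2); Calls(0)=Calls(1)=1. For p=6 this gives 25.

Answer: 25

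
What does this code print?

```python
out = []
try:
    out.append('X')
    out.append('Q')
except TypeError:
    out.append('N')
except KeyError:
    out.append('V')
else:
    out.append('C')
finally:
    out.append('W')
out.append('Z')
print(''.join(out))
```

Execution trace: 'X' (try body) → 'Q' (try body, no exception) → 'C' (else) → 'W' (finally) → 'Z' (after the try/except). Output: XQCWZ

Answer: XQCWZ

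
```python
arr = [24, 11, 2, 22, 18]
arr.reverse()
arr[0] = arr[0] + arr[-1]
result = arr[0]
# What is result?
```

Trace:
`arr = [24, 11, 2, 22, 18]` → arr = [24, 11, 2, 22, 18]
`arr.reverse()` → arr = [18, 22, 2, 11, 24]
`arr[0] = arr[0] + arr[-1]` → arr = [42, 22, 2, 11, 24]
`result = arr[0]` → result = 42
So result = 42

Answer: 42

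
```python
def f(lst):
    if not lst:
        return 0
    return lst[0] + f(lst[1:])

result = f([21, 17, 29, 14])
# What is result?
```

21 + 17 + 29 + 14 + 0 = 81

Answer: 81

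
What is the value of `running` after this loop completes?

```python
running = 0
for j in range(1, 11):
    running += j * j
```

Sum of squares 1² to 10² = 385
`running` takes the values: 0 → 1 → 5 → 14 → 30 → 55 → 91 → 140 → 204 → 285 → 385

Answer: 385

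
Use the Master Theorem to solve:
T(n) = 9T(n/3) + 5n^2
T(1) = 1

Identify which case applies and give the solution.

a=9, b=3, f(n)=5n^2. log_3(9) = 2. Since c=2 = 2, Case 2 applies: T(n) = Θ(n^log_b(a) · log n) = O(n^2 log n).

Answer: O(n^2 log n) - Case 2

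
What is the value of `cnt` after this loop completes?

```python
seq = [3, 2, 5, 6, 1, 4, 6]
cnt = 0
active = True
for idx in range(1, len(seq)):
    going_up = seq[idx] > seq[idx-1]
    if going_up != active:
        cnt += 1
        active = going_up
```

Count direction changes in [3, 2, 5, 6, 1, 4, 6]
`cnt` takes the values: 0 → 1 → 2 → 3 → 4

Answer: 4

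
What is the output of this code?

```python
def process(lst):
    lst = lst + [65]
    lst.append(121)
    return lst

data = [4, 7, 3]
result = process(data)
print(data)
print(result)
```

Key concept: rebinding parameter vs mutation.
Step by step:
`data = [4, 7, 3]` → data = [4, 7, 3]
`result = process(data)` → result = [4, 7, 3, 65, 121]
`print(data)` → prints [4, 7, 3]
`print(result)` → prints [4, 7, 3, 65, 121]

Answer:
[4, 7, 3]
[4, 7, 3, 65, 121]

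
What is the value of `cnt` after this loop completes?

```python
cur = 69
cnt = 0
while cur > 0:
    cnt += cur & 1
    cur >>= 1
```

Count set bits in 69 (binary: 0b1000101)
`cnt` takes the values: 0 → 1 → 2 → 3

Answer: 3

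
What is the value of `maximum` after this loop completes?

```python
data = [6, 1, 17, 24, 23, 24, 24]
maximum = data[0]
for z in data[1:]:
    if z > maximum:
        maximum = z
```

Maximum of [6, 1, 17, 24, 23, 24, 24]
`maximum` takes the values: 6 → 17 → 24

Answer: 24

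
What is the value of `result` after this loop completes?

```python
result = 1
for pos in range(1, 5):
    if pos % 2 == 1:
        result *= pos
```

Product of odd numbers 1 to 4
`result` takes the values: 1 → 3

Answer: 3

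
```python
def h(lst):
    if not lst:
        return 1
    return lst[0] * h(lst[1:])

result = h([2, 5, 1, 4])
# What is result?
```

Product over [2, 5, 1, 4] = 2 * 5 * 1 * 4 = 40

Answer: 40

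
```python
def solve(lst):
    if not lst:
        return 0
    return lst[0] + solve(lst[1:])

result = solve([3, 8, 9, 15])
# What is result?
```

3 + 8 + 9 + 15 + 0 = 35

Answer: 35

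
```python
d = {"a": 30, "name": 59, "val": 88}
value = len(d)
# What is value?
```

Trace:
`d = {"a": 30, "name": 59, "val": 88}` → d = {'a': 30, 'name': 59, 'val': 88}
`value = len(d)` → value = 3
So value = 3

Answer: 3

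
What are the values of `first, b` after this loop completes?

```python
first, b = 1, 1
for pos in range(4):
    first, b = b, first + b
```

Fibonacci: after 4 iterations
`first, b` takes the values: (1, 1) → (1, 2) → (2, 3) → (3, 5) → (5, 8)

Answer: 5, 8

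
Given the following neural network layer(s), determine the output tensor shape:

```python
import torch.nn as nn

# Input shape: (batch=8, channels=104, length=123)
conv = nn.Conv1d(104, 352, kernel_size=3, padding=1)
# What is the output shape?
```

Input: (8, 104, 123) -> Output: (8, 352, 123)

Answer: (8, 352, 123)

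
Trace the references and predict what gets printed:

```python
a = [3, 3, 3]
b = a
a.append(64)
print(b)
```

Key concept: basic list aliasing.
Step by step:
`a = [3, 3, 3]` → a = [3, 3, 3]
`b = a` → b = [3, 3, 3] (same object as a)
`a.append(64)` → a = [3, 3, 3, 64] (same object as b); b = [3, 3, 3, 64] (same object as a)
`print(b)` → prints [3, 3, 3, 64]

Answer: [3, 3, 3, 64]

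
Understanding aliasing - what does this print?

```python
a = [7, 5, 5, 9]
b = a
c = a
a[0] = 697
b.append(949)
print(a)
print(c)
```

Key concept: multiple aliases.
Step by step:
`a = [7, 5, 5, 9]` → a = [7, 5, 5, 9]
`b = a` → b = [7, 5, 5, 9] (same object as a)
`c = a` → c = [7, 5, 5, 9] (same object as a, b)
`a[0] = 697` → a = [697, 5, 5, 9] (same object as b, c); b = [697, 5, 5, 9] (same object as a, c); c = [697, 5, 5, 9] (same object as a, b)
`b.append(949)` → a = [697, 5, 5, 9, 949] (same object as b, c); b = [697, 5, 5, 9, 949] (same object as a, c); c = [697, 5, 5, 9, 949] (same object as a, b)
`print(a)` → prints [697, 5, 5, 9, 949]
`print(c)` → prints [697, 5, 5, 9, 949]

Answer:
[697, 5, 5, 9, 949]
[697, 5, 5, 9, 949]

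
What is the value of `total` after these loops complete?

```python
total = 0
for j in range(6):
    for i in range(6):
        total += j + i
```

Sum of all j+i for j,i in 6x6
`total` takes the values: 0 → 1 → 3 → 6 → 10 → 15 → 16 → 18 → 21 → 25 → 30 → 36 → 38 → 41 → 45 → 50 → 56 → 63 → 66 → 70 → 75 → 81 → 88 → 96 → 100 → 105 → 111 → 118 → 126 → 135 → 140 → 146 → 153 → 161 → 170 → 180

Answer: 180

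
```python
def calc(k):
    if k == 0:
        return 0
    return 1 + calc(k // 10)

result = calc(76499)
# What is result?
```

Count of digits of 76499: 5

Answer: 5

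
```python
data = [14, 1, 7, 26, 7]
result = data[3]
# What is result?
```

Trace:
`data = [14, 1, 7, 26, 7]` → data = [14, 1, 7, 26, 7]
`result = data[3]` → result = 26
So result = 26

Answer: 26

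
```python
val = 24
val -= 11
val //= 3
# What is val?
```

Trace:
`val = 24` → val = 24
`val -= 11` → val = 13
`val //= 3` → val = 4
So val = 4

Answer: 4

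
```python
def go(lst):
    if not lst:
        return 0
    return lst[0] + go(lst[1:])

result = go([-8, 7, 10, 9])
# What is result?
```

(-8) + 7 + 10 + 9 + 0 = 18

Answer: 18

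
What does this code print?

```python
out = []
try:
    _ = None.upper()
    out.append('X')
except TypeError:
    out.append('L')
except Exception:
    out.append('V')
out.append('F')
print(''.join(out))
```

Execution trace: 'V' (except Exception) → 'F' (after the try/except). Output: VF

Answer: VF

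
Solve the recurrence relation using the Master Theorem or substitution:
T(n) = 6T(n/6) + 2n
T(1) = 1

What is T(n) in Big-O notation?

By Master Theorem: a=6, b=6, f(n)=2n. Since log_6(6) = 1 and f(n) = Θ(n^1), Case 2 applies. T(n) = O(n log n).

Answer: O(n log n)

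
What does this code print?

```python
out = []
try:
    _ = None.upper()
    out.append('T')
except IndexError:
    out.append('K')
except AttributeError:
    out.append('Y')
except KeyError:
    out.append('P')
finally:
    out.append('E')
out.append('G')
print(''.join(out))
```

Execution trace: 'Y' (except AttributeError) → 'E' (finally) → 'G' (after the try/except). Output: YEG

Answer: YEG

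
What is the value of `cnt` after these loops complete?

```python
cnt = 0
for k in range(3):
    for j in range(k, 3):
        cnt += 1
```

Upper triangle: 3 + 2 + ... + 1
`cnt` takes the values: 0 → 1 → 2 → 3 → 4 → 5 → 6

Answer: 6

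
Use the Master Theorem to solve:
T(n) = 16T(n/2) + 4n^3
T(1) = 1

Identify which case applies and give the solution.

a=16, b=2, f(n)=4n^3. log_2(16) = 4. Since c=3 < 4, Case 1 applies: T(n) = Θ(n^log_b(a)) = O(n^4).

Answer: O(n^4) - Case 1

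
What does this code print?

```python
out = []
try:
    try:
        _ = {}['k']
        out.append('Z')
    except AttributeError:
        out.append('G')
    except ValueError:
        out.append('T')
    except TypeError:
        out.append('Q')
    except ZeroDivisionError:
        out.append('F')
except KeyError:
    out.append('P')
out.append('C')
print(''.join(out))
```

Execution trace: 'P' (outer except KeyError) → 'C' (after the try/except). Output: PC

Answer: PC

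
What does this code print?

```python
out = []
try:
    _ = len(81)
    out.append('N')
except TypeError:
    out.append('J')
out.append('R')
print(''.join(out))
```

Execution trace: 'J' (except TypeError) → 'R' (after the try/except). Output: JR

Answer: JR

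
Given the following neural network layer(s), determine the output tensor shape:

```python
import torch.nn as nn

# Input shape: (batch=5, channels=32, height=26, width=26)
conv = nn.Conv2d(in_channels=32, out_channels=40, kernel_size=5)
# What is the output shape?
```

Input: (5, 32, 26, 26) -> Output: (5, 40, 22, 22)

Answer: (5, 40, 22, 22)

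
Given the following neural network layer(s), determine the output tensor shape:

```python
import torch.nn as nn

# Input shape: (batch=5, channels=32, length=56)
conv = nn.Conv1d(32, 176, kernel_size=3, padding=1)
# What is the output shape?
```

Input: (5, 32, 56) -> Output: (5, 176, 56)

Answer: (5, 176, 56)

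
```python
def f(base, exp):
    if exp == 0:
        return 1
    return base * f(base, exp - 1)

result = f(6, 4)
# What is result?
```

f(6, 4) = 6 * 6 * 6 * 6 = 1296

Answer: 1296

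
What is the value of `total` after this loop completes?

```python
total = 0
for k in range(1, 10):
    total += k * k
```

Sum of squares 1² to 9² = 285
`total` takes the values: 0 → 1 → 5 → 14 → 30 → 55 → 91 → 140 → 204 → 285

Answer: 285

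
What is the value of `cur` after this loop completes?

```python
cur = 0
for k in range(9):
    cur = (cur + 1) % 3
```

Increment mod 3, 9 times = 0
`cur` takes the values: 0 → 1 → 2 → 0 → 1 → 2 → 0 → 1 → 2 → 0

Answer: 0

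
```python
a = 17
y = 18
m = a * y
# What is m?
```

Trace:
`a = 17` → a = 17
`y = 18` → y = 18
`m = a * y` → m = 306
So m = 306

Answer: 306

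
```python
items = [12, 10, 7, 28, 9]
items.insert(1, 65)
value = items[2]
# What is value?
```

Trace:
`items = [12, 10, 7, 28, 9]` → items = [12, 10, 7, 28, 9]
`items.insert(1, 65)` → items = [12, 65, 10, 7, 28, 9]
`value = items[2]` → value = 10
So value = 10

Answer: 10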